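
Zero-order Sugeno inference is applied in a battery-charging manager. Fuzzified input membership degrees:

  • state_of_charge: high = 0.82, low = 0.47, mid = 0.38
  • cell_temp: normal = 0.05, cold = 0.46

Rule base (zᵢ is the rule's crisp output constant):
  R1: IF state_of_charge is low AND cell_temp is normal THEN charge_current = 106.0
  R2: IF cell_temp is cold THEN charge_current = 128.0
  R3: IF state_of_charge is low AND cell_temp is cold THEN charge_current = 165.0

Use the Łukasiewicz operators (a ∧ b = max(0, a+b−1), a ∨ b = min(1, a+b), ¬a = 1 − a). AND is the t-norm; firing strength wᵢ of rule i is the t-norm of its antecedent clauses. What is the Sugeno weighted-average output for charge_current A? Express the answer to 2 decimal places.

128.00

R1 (z=106.0): low=0.47, normal=0.05; AND[max(0, a+b−1)] → w = 0.00
R2 (z=128.0): cold=0.46 → w = 0.46
R3 (z=165.0): low=0.47, cold=0.46; AND[max(0, a+b−1)] → w = 0.00
Weighted average = (0.00·106.0 + 0.46·128.0 + 0.00·165.0) / (0.00 + 0.46 + 0.00)
  = 58.8800 / 0.4600 = 128.00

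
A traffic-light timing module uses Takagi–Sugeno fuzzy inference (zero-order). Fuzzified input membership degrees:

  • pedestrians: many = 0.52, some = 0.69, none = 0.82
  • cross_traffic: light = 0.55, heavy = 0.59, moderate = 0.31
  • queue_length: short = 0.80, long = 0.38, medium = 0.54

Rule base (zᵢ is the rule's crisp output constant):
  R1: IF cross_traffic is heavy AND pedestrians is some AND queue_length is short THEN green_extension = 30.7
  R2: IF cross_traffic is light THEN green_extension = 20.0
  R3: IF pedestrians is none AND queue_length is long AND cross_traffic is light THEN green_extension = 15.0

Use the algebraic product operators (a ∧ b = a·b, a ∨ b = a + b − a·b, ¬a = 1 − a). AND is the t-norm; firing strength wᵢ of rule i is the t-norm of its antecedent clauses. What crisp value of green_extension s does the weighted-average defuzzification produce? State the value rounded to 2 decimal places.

R1 (z=30.7): heavy=0.59, some=0.69, short=0.80; AND[a·b] → w = 0.3257
R2 (z=20.0): light=0.55 → w = 0.5500
R3 (z=15.0): none=0.82, long=0.38, light=0.55; AND[a·b] → w = 0.1714
Weighted average = (0.3257·30.7 + 0.5500·20.0 + 0.1714·15.0) / (0.3257 + 0.5500 + 0.1714)
  = 23.5691 / 1.0471 = 22.51

22.51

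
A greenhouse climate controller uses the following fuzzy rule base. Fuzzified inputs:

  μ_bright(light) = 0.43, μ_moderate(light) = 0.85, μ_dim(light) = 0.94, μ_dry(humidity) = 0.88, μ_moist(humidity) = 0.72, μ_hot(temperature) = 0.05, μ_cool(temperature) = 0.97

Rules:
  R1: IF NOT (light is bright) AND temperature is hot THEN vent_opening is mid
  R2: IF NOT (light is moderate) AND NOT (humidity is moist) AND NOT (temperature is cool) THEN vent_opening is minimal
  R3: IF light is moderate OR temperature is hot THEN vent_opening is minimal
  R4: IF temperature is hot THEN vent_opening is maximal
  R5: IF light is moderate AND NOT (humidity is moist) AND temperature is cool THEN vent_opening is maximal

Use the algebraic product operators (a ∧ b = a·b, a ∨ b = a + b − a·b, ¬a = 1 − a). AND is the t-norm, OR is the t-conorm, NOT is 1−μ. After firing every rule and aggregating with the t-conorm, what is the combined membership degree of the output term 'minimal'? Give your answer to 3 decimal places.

0.858

R1: ¬bright=1−0.43=0.57, hot=0.05; AND[a·b] → w = 0.0285
R2: ¬moderate=1−0.85=0.15, ¬moist=1−0.72=0.28, ¬cool=1−0.97=0.03; AND[a·b] → w = 0.0013
R3: moderate=0.85, hot=0.05; OR[a + b − a·b] → w = 0.8575
R4: hot=0.05 → w = 0.0500
R5: moderate=0.85, ¬moist=1−0.72=0.28, cool=0.97; AND[a·b] → w = 0.2309
Rules with consequent 'minimal': {R2, R3} → strengths 0.0013, 0.8575
Aggregate via t-conorm [a + b − a·b]: 0.8577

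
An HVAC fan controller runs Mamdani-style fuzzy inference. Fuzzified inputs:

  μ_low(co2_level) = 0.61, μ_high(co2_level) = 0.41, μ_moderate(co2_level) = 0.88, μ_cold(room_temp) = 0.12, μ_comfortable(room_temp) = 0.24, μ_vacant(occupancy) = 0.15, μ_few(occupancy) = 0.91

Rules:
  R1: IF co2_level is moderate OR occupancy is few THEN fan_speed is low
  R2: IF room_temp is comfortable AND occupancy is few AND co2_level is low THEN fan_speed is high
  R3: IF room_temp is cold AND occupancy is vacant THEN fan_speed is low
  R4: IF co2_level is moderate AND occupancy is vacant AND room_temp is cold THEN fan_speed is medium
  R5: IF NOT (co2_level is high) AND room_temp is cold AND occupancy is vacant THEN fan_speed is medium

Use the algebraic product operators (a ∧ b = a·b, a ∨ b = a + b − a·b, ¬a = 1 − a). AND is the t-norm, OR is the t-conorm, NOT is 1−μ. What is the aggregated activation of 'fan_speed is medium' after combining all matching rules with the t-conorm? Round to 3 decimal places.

R1: moderate=0.88, few=0.91; OR[a + b − a·b] → w = 0.9892
R2: comfortable=0.24, few=0.91, low=0.61; AND[a·b] → w = 0.1332
R3: cold=0.12, vacant=0.15; AND[a·b] → w = 0.0180
R4: moderate=0.88, vacant=0.15, cold=0.12; AND[a·b] → w = 0.0158
R5: ¬high=1−0.41=0.59, cold=0.12, vacant=0.15; AND[a·b] → w = 0.0106
Rules with consequent 'medium': {R4, R5} → strengths 0.0158, 0.0106
Aggregate via t-conorm [a + b − a·b]: 0.0263

0.026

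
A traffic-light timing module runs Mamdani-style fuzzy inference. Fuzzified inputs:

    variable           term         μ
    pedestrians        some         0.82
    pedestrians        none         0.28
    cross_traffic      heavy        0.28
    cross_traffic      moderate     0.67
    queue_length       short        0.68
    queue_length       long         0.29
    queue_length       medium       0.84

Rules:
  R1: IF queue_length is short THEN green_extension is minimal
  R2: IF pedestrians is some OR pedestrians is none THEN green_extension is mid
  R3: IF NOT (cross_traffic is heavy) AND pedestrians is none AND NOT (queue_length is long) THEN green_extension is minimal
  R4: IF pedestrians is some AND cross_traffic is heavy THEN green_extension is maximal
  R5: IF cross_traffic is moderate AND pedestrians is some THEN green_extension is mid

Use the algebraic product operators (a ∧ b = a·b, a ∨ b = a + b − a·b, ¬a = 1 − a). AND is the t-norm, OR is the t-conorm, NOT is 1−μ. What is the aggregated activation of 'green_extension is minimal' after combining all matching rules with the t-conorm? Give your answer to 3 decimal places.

R1: short=0.68 → w = 0.6800
R2: some=0.82, none=0.28; OR[a + b − a·b] → w = 0.8704
R3: ¬heavy=1−0.28=0.72, none=0.28, ¬long=1−0.29=0.71; AND[a·b] → w = 0.1431
R4: some=0.82, heavy=0.28; AND[a·b] → w = 0.2296
R5: moderate=0.67, some=0.82; AND[a·b] → w = 0.5494
Rules with consequent 'minimal': {R1, R3} → strengths 0.6800, 0.1431
Aggregate via t-conorm [a + b − a·b]: 0.7258

0.726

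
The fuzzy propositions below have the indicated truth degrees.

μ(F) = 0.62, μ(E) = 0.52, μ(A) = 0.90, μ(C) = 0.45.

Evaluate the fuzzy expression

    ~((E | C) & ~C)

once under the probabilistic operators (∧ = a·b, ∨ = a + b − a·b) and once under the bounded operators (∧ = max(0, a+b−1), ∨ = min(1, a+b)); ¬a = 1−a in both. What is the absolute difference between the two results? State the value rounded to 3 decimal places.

Under probabilistic:
  E | C = a + b − a·b on (0.5200, 0.4500) = 0.7360
  ~C = 1 − 0.4500 = 0.5500
  (E | C) & ~C = a·b on (0.7360, 0.5500) = 0.4048
  ~((E | C) & ~C) = 1 − 0.4048 = 0.5952
  → value = 0.5952
Under bounded:
  E | C = min(1, a+b) on (0.52, 0.45) = 0.97
  ~C = 1 − 0.45 = 0.55
  (E | C) & ~C = max(0, a+b−1) on (0.97, 0.55) = 0.52
  ~((E | C) & ~C) = 1 − 0.52 = 0.48
  → value = 0.4800
|0.5952 − 0.4800| = 0.115

0.115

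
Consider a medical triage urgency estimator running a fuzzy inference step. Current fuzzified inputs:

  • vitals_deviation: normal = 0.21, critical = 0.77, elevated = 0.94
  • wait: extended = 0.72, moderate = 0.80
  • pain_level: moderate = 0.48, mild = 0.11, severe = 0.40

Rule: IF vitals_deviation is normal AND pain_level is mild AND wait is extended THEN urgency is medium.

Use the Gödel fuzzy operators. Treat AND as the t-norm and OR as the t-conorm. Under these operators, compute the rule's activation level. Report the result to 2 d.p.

firing strength: normal=0.21, mild=0.11, extended=0.72; AND[min(a, b)] → w = 0.11

0.11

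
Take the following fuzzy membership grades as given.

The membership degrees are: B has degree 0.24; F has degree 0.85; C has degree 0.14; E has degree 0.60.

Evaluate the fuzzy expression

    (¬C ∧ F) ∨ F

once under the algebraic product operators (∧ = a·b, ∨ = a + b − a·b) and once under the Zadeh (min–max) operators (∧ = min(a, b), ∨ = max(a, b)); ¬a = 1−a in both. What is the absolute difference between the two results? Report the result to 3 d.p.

0.110

Under algebraic product:
  ¬C = 1 − 0.1400 = 0.8600
  ¬C ∧ F = a·b on (0.8600, 0.8500) = 0.7310
  (¬C ∧ F) ∨ F = a + b − a·b on (0.7310, 0.8500) = 0.9597
  → value = 0.9597
Under Zadeh (min–max):
  ¬C = 1 − 0.14 = 0.86
  ¬C ∧ F = min(a, b) on (0.86, 0.85) = 0.85
  (¬C ∧ F) ∨ F = max(a, b) on (0.85, 0.85) = 0.85
  → value = 0.8500
|0.9597 − 0.8500| = 0.110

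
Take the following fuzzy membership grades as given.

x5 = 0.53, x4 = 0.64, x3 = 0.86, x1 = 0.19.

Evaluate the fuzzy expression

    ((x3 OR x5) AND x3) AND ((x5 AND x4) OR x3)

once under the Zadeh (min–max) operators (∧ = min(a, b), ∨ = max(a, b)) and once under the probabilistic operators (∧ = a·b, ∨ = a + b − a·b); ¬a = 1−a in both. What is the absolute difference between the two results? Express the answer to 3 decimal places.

0.131

Under Zadeh (min–max):
  x3 OR x5 = max(a, b) on (0.86, 0.53) = 0.86
  (x3 OR x5) AND x3 = min(a, b) on (0.86, 0.86) = 0.86
  x5 AND x4 = min(a, b) on (0.53, 0.64) = 0.53
  (x5 AND x4) OR x3 = max(a, b) on (0.53, 0.86) = 0.86
  ((x3 OR x5) AND x3) AND ((x5 AND x4) OR x3) = min(a, b) on (0.86, 0.86) = 0.86
  → value = 0.8600
Under probabilistic:
  x3 OR x5 = a + b − a·b on (0.8600, 0.5300) = 0.9342
  (x3 OR x5) AND x3 = a·b on (0.9342, 0.8600) = 0.8034
  x5 AND x4 = a·b on (0.5300, 0.6400) = 0.3392
  (x5 AND x4) OR x3 = a + b − a·b on (0.3392, 0.8600) = 0.9075
  ((x3 OR x5) AND x3) AND ((x5 AND x4) OR x3) = a·b on (0.8034, 0.9075) = 0.7291
  → value = 0.7291
|0.8600 − 0.7291| = 0.131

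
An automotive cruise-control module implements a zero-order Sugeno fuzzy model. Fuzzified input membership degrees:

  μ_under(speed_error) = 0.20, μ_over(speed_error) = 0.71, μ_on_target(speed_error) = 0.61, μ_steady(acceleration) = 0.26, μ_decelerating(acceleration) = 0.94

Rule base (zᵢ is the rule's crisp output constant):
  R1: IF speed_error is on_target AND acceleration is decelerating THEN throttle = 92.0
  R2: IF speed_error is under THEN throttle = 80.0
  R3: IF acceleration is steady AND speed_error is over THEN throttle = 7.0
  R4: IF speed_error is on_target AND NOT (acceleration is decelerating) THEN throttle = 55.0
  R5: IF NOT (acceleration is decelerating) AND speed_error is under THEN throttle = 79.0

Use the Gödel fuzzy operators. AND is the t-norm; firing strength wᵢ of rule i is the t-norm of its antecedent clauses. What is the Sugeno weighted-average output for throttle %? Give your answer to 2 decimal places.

R1 (z=92.0): on_target=0.61, decelerating=0.94; AND[min(a, b)] → w = 0.61
R2 (z=80.0): under=0.20 → w = 0.20
R3 (z=7.0): steady=0.26, over=0.71; AND[min(a, b)] → w = 0.26
R4 (z=55.0): on_target=0.61, ¬decelerating=1−0.94=0.06; AND[min(a, b)] → w = 0.06
R5 (z=79.0): ¬decelerating=1−0.94=0.06, under=0.20; AND[min(a, b)] → w = 0.06
Weighted average = (0.61·92.0 + 0.20·80.0 + 0.26·7.0 + 0.06·55.0 + 0.06·79.0) / (0.61 + 0.20 + 0.26 + 0.06 + 0.06)
  = 81.9800 / 1.1900 = 68.89

68.89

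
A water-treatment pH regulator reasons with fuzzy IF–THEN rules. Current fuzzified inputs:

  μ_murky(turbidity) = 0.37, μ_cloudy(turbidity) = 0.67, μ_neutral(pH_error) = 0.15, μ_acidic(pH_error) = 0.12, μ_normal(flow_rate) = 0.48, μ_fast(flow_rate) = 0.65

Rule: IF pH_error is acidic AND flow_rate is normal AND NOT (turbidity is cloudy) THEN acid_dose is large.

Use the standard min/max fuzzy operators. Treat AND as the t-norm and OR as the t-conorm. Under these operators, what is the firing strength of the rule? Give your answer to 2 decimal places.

0.12

firing strength: acidic=0.12, normal=0.48, ¬cloudy=1−0.67=0.33; AND[min(a, b)] → w = 0.12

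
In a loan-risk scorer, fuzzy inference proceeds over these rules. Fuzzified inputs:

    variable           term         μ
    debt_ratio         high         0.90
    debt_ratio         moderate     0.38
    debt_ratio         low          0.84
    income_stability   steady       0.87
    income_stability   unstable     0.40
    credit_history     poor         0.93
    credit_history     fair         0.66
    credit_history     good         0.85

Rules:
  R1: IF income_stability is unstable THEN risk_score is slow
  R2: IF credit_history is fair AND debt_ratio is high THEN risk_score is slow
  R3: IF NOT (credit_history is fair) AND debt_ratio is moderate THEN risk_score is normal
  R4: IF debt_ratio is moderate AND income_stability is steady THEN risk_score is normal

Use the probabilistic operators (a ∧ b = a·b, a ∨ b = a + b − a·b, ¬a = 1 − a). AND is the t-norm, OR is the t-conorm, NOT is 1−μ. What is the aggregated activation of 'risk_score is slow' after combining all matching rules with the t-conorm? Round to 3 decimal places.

R1: unstable=0.40 → w = 0.4000
R2: fair=0.66, high=0.90; AND[a·b] → w = 0.5940
R3: ¬fair=1−0.66=0.34, moderate=0.38; AND[a·b] → w = 0.1292
R4: moderate=0.38, steady=0.87; AND[a·b] → w = 0.3306
Rules with consequent 'slow': {R1, R2} → strengths 0.4000, 0.5940
Aggregate via t-conorm [a + b − a·b]: 0.7564

0.756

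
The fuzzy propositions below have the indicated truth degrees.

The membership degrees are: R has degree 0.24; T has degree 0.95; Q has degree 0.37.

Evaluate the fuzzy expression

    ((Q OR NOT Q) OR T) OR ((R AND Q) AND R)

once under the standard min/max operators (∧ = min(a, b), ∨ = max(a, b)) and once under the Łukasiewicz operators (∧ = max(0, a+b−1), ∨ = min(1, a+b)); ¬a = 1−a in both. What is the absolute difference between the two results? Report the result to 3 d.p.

Under standard min/max:
  NOT Q = 1 − 0.37 = 0.63
  Q OR NOT Q = max(a, b) on (0.37, 0.63) = 0.63
  (Q OR NOT Q) OR T = max(a, b) on (0.63, 0.95) = 0.95
  R AND Q = min(a, b) on (0.24, 0.37) = 0.24
  (R AND Q) AND R = min(a, b) on (0.24, 0.24) = 0.24
  ((Q OR NOT Q) OR T) OR ((R AND Q) AND R) = max(a, b) on (0.95, 0.24) = 0.95
  → value = 0.9500
Under Łukasiewicz:
  NOT Q = 1 − 0.37 = 0.63
  Q OR NOT Q = min(1, a+b) on (0.37, 0.63) = 1.00
  (Q OR NOT Q) OR T = min(1, a+b) on (1.00, 0.95) = 1.00
  R AND Q = max(0, a+b−1) on (0.24, 0.37) = 0.00
  (R AND Q) AND R = max(0, a+b−1) on (0.00, 0.24) = 0.00
  ((Q OR NOT Q) OR T) OR ((R AND Q) AND R) = min(1, a+b) on (1.00, 0.00) = 1.00
  → value = 1.0000
|0.9500 − 1.0000| = 0.050

0.050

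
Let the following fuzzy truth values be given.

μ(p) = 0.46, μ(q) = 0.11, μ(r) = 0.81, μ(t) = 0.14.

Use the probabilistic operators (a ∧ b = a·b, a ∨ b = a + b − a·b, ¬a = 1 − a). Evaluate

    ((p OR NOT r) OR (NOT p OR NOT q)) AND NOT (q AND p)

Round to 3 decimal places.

0.928

NOT r = 1 − 0.8100 = 0.1900
p OR NOT r = a + b − a·b on (0.4600, 0.1900) = 0.5626
NOT p = 1 − 0.4600 = 0.5400
NOT q = 1 − 0.1100 = 0.8900
NOT p OR NOT q = a + b − a·b on (0.5400, 0.8900) = 0.9494
(p OR NOT r) OR (NOT p OR NOT q) = a + b − a·b on (0.5626, 0.9494) = 0.9779
q AND p = a·b on (0.1100, 0.4600) = 0.0506
NOT (q AND p) = 1 − 0.0506 = 0.9494
((p OR NOT r) OR (NOT p OR NOT q)) AND NOT (q AND p) = a·b on (0.9779, 0.9494) = 0.9284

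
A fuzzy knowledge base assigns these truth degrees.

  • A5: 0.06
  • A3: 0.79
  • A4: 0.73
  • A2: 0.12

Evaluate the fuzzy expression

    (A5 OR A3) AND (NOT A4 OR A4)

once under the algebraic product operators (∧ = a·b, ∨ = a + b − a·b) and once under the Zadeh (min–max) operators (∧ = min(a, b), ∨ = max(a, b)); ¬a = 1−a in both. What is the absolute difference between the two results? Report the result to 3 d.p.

Under algebraic product:
  A5 OR A3 = a + b − a·b on (0.0600, 0.7900) = 0.8026
  NOT A4 = 1 − 0.7300 = 0.2700
  NOT A4 OR A4 = a + b − a·b on (0.2700, 0.7300) = 0.8029
  (A5 OR A3) AND (NOT A4 OR A4) = a·b on (0.8026, 0.8029) = 0.6444
  → value = 0.6444
Under Zadeh (min–max):
  A5 OR A3 = max(a, b) on (0.06, 0.79) = 0.79
  NOT A4 = 1 − 0.73 = 0.27
  NOT A4 OR A4 = max(a, b) on (0.27, 0.73) = 0.73
  (A5 OR A3) AND (NOT A4 OR A4) = min(a, b) on (0.79, 0.73) = 0.73
  → value = 0.7300
|0.6444 − 0.7300| = 0.086

0.086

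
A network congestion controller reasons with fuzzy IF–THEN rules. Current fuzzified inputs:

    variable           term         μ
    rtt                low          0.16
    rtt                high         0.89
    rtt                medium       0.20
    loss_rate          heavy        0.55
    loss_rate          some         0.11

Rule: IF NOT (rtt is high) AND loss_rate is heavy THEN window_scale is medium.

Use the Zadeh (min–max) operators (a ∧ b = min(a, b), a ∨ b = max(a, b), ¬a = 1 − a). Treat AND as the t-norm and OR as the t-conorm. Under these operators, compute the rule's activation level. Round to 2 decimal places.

firing strength: ¬high=1−0.89=0.11, heavy=0.55; AND[min(a, b)] → w = 0.11

0.11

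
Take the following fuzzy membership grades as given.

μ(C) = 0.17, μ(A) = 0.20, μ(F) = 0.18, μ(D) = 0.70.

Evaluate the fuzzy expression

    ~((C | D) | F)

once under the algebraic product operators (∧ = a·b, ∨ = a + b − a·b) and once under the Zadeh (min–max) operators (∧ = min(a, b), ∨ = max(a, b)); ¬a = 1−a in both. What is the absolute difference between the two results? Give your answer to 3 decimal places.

0.096

Under algebraic product:
  C | D = a + b − a·b on (0.1700, 0.7000) = 0.7510
  (C | D) | F = a + b − a·b on (0.7510, 0.1800) = 0.7958
  ~((C | D) | F) = 1 − 0.7958 = 0.2042
  → value = 0.2042
Under Zadeh (min–max):
  C | D = max(a, b) on (0.17, 0.70) = 0.70
  (C | D) | F = max(a, b) on (0.70, 0.18) = 0.70
  ~((C | D) | F) = 1 − 0.70 = 0.30
  → value = 0.3000
|0.2042 − 0.3000| = 0.096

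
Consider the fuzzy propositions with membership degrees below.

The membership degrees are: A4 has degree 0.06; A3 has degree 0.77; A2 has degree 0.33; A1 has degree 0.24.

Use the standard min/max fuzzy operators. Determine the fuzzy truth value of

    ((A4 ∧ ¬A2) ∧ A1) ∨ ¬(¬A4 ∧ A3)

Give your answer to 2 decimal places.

¬A2 = 1 − 0.33 = 0.67
A4 ∧ ¬A2 = min(a, b) on (0.06, 0.67) = 0.06
(A4 ∧ ¬A2) ∧ A1 = min(a, b) on (0.06, 0.24) = 0.06
¬A4 = 1 − 0.06 = 0.94
¬A4 ∧ A3 = min(a, b) on (0.94, 0.77) = 0.77
¬(¬A4 ∧ A3) = 1 − 0.77 = 0.23
((A4 ∧ ¬A2) ∧ A1) ∨ ¬(¬A4 ∧ A3) = max(a, b) on (0.06, 0.23) = 0.23

0.23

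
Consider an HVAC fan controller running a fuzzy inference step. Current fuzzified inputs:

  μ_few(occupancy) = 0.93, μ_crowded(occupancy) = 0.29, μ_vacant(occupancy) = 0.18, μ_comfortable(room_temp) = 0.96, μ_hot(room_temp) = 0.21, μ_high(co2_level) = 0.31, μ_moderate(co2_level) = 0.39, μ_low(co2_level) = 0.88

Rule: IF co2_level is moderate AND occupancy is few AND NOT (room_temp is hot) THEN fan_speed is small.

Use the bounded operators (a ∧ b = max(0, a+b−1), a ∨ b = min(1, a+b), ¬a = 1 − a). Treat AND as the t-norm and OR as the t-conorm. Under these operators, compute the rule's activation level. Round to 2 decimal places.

0.11

firing strength: moderate=0.39, few=0.93, ¬hot=1−0.21=0.79; AND[max(0, a+b−1)] → w = 0.11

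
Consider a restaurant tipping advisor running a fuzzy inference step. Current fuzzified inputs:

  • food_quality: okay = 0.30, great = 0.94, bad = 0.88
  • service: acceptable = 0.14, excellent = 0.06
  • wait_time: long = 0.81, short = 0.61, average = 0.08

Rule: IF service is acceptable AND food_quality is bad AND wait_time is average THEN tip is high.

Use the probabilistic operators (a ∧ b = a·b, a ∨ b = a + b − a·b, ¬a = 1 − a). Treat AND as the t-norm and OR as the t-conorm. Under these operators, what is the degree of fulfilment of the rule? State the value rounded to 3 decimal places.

firing strength: acceptable=0.14, bad=0.88, average=0.08; AND[a·b] → w = 0.0099

0.010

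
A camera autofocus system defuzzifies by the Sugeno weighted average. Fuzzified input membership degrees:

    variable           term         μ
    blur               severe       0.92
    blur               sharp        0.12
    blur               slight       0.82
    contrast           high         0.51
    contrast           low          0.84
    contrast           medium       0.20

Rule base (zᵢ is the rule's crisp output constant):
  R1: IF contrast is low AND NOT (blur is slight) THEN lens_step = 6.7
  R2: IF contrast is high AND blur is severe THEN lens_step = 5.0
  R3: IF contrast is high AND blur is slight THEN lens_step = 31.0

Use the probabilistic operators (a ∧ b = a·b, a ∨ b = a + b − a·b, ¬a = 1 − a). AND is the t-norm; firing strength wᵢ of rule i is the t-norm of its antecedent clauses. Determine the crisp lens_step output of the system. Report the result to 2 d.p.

R1 (z=6.7): low=0.84, ¬slight=1−0.82=0.18; AND[a·b] → w = 0.1512
R2 (z=5.0): high=0.51, severe=0.92; AND[a·b] → w = 0.4692
R3 (z=31.0): high=0.51, slight=0.82; AND[a·b] → w = 0.4182
Weighted average = (0.1512·6.7 + 0.4692·5.0 + 0.4182·31.0) / (0.1512 + 0.4692 + 0.4182)
  = 16.3232 / 1.0386 = 15.72

15.72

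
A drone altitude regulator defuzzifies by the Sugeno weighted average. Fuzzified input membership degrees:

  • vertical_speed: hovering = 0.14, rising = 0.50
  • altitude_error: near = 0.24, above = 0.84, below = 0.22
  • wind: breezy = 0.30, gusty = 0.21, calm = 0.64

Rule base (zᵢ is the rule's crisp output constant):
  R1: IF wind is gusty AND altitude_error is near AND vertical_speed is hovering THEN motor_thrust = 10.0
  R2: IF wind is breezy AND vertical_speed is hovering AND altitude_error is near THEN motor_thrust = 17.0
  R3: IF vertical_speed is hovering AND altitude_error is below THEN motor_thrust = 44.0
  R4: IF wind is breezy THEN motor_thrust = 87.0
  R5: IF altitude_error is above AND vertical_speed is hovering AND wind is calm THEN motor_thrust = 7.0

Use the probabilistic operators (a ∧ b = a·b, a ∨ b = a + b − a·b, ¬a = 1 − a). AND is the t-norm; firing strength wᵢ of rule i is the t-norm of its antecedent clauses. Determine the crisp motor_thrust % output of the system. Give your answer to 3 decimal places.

R1 (z=10.0): gusty=0.21, near=0.24, hovering=0.14; AND[a·b] → w = 0.0071
R2 (z=17.0): breezy=0.30, hovering=0.14, near=0.24; AND[a·b] → w = 0.0101
R3 (z=44.0): hovering=0.14, below=0.22; AND[a·b] → w = 0.0308
R4 (z=87.0): breezy=0.30 → w = 0.3000
R5 (z=7.0): above=0.84, hovering=0.14, calm=0.64; AND[a·b] → w = 0.0753
Weighted average = (0.0071·10.0 + 0.0101·17.0 + 0.0308·44.0 + 0.3000·87.0 + 0.0753·7.0) / (0.0071 + 0.0101 + 0.0308 + 0.3000 + 0.0753)
  = 28.2240 / 0.4232 = 66.692

66.692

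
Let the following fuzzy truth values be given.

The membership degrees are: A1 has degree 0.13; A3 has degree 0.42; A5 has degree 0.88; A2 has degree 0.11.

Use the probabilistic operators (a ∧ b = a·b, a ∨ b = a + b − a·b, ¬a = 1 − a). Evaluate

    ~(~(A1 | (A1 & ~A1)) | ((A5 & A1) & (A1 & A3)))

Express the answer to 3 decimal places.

0.227

~A1 = 1 − 0.1300 = 0.8700
A1 & ~A1 = a·b on (0.1300, 0.8700) = 0.1131
A1 | (A1 & ~A1) = a + b − a·b on (0.1300, 0.1131) = 0.2284
~(A1 | (A1 & ~A1)) = 1 − 0.2284 = 0.7716
A5 & A1 = a·b on (0.8800, 0.1300) = 0.1144
A1 & A3 = a·b on (0.1300, 0.4200) = 0.0546
(A5 & A1) & (A1 & A3) = a·b on (0.1144, 0.0546) = 0.0062
~(A1 | (A1 & ~A1)) | ((A5 & A1) & (A1 & A3)) = a + b − a·b on (0.7716, 0.0062) = 0.7730
~(~(A1 | (A1 & ~A1)) | ((A5 & A1) & (A1 & A3))) = 1 − 0.7730 = 0.2270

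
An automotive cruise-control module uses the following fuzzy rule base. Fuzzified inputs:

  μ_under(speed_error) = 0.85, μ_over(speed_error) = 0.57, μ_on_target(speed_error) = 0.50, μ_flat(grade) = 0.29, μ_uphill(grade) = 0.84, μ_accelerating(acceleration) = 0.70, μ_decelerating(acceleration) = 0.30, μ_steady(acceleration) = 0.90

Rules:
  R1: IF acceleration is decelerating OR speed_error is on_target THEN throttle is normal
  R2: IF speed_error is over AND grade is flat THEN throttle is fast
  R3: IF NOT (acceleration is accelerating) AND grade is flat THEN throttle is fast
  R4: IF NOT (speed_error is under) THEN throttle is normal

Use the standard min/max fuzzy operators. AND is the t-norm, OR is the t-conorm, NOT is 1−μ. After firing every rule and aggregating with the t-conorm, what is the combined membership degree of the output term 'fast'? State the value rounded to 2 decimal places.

0.29

R1: decelerating=0.30, on_target=0.50; OR[max(a, b)] → w = 0.50
R2: over=0.57, flat=0.29; AND[min(a, b)] → w = 0.29
R3: ¬accelerating=1−0.70=0.30, flat=0.29; AND[min(a, b)] → w = 0.29
R4: ¬under=1−0.85=0.15 → w = 0.15
Rules with consequent 'fast': {R2, R3} → strengths 0.29, 0.29
Aggregate via t-conorm [max(a, b)]: 0.29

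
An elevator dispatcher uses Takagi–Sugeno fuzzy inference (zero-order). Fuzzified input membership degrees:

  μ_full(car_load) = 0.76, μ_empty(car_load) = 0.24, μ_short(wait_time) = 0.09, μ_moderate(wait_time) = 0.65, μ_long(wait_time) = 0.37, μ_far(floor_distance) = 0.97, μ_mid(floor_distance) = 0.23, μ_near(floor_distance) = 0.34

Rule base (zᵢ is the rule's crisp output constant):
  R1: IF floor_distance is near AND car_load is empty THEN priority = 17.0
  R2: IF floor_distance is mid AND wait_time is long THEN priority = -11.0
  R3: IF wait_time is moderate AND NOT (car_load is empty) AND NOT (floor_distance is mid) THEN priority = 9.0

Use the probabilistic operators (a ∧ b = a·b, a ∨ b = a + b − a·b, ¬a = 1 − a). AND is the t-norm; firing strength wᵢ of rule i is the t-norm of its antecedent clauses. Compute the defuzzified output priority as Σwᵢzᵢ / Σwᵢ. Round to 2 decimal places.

7.08

R1 (z=17.0): near=0.34, empty=0.24; AND[a·b] → w = 0.0816
R2 (z=-11.0): mid=0.23, long=0.37; AND[a·b] → w = 0.0851
R3 (z=9.0): moderate=0.65, ¬empty=1−0.24=0.76, ¬mid=1−0.23=0.77; AND[a·b] → w = 0.3804
Weighted average = (0.0816·17.0 + 0.0851·-11.0 + 0.3804·9.0) / (0.0816 + 0.0851 + 0.3804)
  = 3.8745 / 0.5471 = 7.08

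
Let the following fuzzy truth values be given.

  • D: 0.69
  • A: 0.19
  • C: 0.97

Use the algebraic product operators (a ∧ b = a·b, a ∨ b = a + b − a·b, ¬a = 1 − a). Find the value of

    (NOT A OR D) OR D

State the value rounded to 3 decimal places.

NOT A = 1 − 0.1900 = 0.8100
NOT A OR D = a + b − a·b on (0.8100, 0.6900) = 0.9411
(NOT A OR D) OR D = a + b − a·b on (0.9411, 0.6900) = 0.9817

0.982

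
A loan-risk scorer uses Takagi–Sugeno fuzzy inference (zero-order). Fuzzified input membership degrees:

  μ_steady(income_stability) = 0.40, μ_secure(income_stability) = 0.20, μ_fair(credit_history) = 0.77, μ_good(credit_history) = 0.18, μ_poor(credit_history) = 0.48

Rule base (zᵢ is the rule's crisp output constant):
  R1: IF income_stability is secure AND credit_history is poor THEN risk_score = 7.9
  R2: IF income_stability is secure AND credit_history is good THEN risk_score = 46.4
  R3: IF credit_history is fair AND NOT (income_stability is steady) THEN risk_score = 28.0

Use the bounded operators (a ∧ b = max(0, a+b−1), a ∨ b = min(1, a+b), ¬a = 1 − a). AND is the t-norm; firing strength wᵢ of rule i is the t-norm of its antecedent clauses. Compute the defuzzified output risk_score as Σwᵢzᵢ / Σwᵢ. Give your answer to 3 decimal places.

R1 (z=7.9): secure=0.20, poor=0.48; AND[max(0, a+b−1)] → w = 0.00
R2 (z=46.4): secure=0.20, good=0.18; AND[max(0, a+b−1)] → w = 0.00
R3 (z=28.0): fair=0.77, ¬steady=1−0.40=0.60; AND[max(0, a+b−1)] → w = 0.37
Weighted average = (0.00·7.9 + 0.00·46.4 + 0.37·28.0) / (0.00 + 0.00 + 0.37)
  = 10.3600 / 0.3700 = 28.000

28.000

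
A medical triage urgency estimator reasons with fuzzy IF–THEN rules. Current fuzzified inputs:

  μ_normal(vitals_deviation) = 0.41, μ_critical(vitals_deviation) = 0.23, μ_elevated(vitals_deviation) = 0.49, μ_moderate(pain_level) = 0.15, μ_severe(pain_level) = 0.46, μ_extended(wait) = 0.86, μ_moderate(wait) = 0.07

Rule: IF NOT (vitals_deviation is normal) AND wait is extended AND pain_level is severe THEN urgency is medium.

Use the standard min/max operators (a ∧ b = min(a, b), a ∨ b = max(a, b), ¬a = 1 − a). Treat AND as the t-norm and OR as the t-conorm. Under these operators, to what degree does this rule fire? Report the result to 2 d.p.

firing strength: ¬normal=1−0.41=0.59, extended=0.86, severe=0.46; AND[min(a, b)] → w = 0.46

0.46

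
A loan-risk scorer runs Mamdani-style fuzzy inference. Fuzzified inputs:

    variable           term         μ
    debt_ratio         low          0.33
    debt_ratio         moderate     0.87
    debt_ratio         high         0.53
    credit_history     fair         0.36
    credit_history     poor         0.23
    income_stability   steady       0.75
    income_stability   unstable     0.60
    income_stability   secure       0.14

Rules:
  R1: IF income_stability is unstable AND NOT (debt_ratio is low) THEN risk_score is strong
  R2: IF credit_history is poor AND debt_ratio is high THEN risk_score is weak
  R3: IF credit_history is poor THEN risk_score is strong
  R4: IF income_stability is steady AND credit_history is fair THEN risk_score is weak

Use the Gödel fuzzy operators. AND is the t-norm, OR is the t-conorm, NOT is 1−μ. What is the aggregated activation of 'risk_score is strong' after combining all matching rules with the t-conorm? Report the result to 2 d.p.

0.60

R1: unstable=0.60, ¬low=1−0.33=0.67; AND[min(a, b)] → w = 0.60
R2: poor=0.23, high=0.53; AND[min(a, b)] → w = 0.23
R3: poor=0.23 → w = 0.23
R4: steady=0.75, fair=0.36; AND[min(a, b)] → w = 0.36
Rules with consequent 'strong': {R1, R3} → strengths 0.60, 0.23
Aggregate via t-conorm [max(a, b)]: 0.60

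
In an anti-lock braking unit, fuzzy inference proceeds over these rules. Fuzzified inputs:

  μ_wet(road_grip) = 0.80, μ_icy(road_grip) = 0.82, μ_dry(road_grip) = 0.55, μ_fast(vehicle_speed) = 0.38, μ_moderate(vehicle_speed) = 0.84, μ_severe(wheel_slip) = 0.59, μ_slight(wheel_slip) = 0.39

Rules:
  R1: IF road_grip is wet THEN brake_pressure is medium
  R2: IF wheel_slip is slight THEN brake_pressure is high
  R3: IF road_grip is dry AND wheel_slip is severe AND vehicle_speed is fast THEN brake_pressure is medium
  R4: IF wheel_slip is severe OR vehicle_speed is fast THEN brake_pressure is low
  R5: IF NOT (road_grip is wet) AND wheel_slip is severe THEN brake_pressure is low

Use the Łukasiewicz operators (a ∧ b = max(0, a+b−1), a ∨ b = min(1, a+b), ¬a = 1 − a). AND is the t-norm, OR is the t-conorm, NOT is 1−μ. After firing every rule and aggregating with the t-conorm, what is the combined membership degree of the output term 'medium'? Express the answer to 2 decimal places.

R1: wet=0.80 → w = 0.80
R2: slight=0.39 → w = 0.39
R3: dry=0.55, severe=0.59, fast=0.38; AND[max(0, a+b−1)] → w = 0.00
R4: severe=0.59, fast=0.38; OR[min(1, a+b)] → w = 0.97
R5: ¬wet=1−0.80=0.20, severe=0.59; AND[max(0, a+b−1)] → w = 0.00
Rules with consequent 'medium': {R1, R3} → strengths 0.80, 0.00
Aggregate via t-conorm [min(1, a+b)]: 0.80

0.80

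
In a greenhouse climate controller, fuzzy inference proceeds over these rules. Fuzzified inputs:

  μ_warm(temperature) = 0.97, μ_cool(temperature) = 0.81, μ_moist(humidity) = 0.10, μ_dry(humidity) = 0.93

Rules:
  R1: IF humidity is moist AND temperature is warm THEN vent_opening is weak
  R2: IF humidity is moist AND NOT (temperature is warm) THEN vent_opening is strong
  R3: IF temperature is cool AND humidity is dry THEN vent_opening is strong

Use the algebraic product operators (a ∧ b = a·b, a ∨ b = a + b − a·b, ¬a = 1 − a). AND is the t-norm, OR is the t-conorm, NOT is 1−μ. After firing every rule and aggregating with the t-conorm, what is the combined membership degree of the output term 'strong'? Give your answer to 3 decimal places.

0.754

R1: moist=0.10, warm=0.97; AND[a·b] → w = 0.0970
R2: moist=0.10, ¬warm=1−0.97=0.03; AND[a·b] → w = 0.0030
R3: cool=0.81, dry=0.93; AND[a·b] → w = 0.7533
Rules with consequent 'strong': {R2, R3} → strengths 0.0030, 0.7533
Aggregate via t-conorm [a + b − a·b]: 0.7540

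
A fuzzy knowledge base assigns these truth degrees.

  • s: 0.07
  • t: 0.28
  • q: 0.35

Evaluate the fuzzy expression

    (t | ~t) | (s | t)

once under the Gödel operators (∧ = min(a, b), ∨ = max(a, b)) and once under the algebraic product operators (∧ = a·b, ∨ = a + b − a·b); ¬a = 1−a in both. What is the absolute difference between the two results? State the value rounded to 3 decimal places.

0.145

Under Gödel:
  ~t = 1 − 0.28 = 0.72
  t | ~t = max(a, b) on (0.28, 0.72) = 0.72
  s | t = max(a, b) on (0.07, 0.28) = 0.28
  (t | ~t) | (s | t) = max(a, b) on (0.72, 0.28) = 0.72
  → value = 0.7200
Under algebraic product:
  ~t = 1 − 0.2800 = 0.7200
  t | ~t = a + b − a·b on (0.2800, 0.7200) = 0.7984
  s | t = a + b − a·b on (0.0700, 0.2800) = 0.3304
  (t | ~t) | (s | t) = a + b − a·b on (0.7984, 0.3304) = 0.8650
  → value = 0.8650
|0.7200 − 0.8650| = 0.145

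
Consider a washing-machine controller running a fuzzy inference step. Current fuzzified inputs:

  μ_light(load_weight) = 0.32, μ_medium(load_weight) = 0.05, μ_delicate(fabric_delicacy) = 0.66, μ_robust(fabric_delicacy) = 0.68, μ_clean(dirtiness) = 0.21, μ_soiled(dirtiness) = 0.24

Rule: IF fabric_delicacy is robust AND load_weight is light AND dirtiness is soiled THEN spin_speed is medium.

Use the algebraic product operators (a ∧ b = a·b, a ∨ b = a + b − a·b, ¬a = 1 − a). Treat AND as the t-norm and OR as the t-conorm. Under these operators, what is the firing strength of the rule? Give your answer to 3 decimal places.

0.052

firing strength: robust=0.68, light=0.32, soiled=0.24; AND[a·b] → w = 0.0522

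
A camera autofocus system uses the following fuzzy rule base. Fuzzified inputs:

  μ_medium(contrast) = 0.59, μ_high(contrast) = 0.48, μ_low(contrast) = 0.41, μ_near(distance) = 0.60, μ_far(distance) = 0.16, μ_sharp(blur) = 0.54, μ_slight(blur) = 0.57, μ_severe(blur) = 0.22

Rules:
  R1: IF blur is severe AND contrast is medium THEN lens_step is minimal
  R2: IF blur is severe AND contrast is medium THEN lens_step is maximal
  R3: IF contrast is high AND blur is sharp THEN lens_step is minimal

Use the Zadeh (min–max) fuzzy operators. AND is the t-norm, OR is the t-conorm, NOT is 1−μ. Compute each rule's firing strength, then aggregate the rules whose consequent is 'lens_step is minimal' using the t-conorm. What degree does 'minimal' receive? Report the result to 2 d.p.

R1: severe=0.22, medium=0.59; AND[min(a, b)] → w = 0.22
R2: severe=0.22, medium=0.59; AND[min(a, b)] → w = 0.22
R3: high=0.48, sharp=0.54; AND[min(a, b)] → w = 0.48
Rules with consequent 'minimal': {R1, R3} → strengths 0.22, 0.48
Aggregate via t-conorm [max(a, b)]: 0.48

0.48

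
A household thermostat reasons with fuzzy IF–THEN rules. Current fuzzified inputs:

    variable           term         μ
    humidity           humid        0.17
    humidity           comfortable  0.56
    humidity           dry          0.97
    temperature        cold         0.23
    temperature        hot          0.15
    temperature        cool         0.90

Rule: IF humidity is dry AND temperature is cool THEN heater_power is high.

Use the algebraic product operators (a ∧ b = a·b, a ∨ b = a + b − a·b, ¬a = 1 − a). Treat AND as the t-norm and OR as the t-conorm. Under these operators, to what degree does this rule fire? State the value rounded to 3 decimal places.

firing strength: dry=0.97, cool=0.90; AND[a·b] → w = 0.8730

0.873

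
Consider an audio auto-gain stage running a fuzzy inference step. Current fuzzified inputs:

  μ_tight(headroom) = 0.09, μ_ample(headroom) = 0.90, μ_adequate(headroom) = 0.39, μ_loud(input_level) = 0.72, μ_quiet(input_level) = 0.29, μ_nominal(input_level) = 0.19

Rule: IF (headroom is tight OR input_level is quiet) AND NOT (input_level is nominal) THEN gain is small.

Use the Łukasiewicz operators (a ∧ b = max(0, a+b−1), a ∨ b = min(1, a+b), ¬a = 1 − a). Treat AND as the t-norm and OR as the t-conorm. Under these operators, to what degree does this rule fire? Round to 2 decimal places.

firing strength: (tight=0.09 OR quiet=0.29) = 0.38; AND[max(0, a+b−1)] with ¬nominal=1−0.19=0.81 → w = 0.19

0.19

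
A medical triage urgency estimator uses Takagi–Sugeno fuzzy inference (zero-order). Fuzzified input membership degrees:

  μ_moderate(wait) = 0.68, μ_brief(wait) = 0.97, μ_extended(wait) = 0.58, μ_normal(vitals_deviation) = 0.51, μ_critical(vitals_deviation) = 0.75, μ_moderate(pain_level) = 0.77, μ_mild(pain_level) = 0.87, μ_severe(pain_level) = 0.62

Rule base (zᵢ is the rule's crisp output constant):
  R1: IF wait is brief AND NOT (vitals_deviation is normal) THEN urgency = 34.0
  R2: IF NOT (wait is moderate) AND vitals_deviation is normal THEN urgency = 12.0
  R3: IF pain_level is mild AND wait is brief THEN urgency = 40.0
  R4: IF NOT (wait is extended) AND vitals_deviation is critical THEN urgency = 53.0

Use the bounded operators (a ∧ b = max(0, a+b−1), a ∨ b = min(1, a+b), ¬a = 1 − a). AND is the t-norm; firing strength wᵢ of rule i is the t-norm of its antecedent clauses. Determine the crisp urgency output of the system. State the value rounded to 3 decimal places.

39.626

R1 (z=34.0): brief=0.97, ¬normal=1−0.51=0.49; AND[max(0, a+b−1)] → w = 0.46
R2 (z=12.0): ¬moderate=1−0.68=0.32, normal=0.51; AND[max(0, a+b−1)] → w = 0.00
R3 (z=40.0): mild=0.87, brief=0.97; AND[max(0, a+b−1)] → w = 0.84
R4 (z=53.0): ¬extended=1−0.58=0.42, critical=0.75; AND[max(0, a+b−1)] → w = 0.17
Weighted average = (0.46·34.0 + 0.00·12.0 + 0.84·40.0 + 0.17·53.0) / (0.46 + 0.00 + 0.84 + 0.17)
  = 58.2500 / 1.4700 = 39.626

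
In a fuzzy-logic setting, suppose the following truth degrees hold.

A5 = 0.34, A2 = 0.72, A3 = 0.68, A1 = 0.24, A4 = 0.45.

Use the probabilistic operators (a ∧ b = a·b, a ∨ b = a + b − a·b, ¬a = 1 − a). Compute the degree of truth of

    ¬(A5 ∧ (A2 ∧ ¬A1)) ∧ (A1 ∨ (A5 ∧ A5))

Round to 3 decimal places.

¬A1 = 1 − 0.2400 = 0.7600
A2 ∧ ¬A1 = a·b on (0.7200, 0.7600) = 0.5472
A5 ∧ (A2 ∧ ¬A1) = a·b on (0.3400, 0.5472) = 0.1860
¬(A5 ∧ (A2 ∧ ¬A1)) = 1 − 0.1860 = 0.8140
A5 ∧ A5 = a·b on (0.3400, 0.3400) = 0.1156
A1 ∨ (A5 ∧ A5) = a + b − a·b on (0.2400, 0.1156) = 0.3279
¬(A5 ∧ (A2 ∧ ¬A1)) ∧ (A1 ∨ (A5 ∧ A5)) = a·b on (0.8140, 0.3279) = 0.2669

0.267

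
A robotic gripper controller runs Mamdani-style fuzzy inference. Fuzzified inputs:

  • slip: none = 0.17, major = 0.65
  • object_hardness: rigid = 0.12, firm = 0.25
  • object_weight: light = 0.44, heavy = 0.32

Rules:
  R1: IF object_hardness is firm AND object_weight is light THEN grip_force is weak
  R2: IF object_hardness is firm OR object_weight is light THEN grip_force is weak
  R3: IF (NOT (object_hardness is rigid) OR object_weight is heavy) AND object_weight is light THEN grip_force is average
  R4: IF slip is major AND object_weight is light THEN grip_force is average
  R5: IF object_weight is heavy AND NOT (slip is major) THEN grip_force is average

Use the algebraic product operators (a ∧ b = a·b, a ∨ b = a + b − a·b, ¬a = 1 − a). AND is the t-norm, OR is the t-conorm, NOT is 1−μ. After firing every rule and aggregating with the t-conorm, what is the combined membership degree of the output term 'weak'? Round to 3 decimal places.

R1: firm=0.25, light=0.44; AND[a·b] → w = 0.1100
R2: firm=0.25, light=0.44; OR[a + b − a·b] → w = 0.5800
R3: (¬rigid=1−0.12=0.88 OR heavy=0.32) = 0.9184; AND[a·b] with light=0.44 → w = 0.4041
R4: major=0.65, light=0.44; AND[a·b] → w = 0.2860
R5: heavy=0.32, ¬major=1−0.65=0.35; AND[a·b] → w = 0.1120
Rules with consequent 'weak': {R1, R2} → strengths 0.1100, 0.5800
Aggregate via t-conorm [a + b − a·b]: 0.6262

0.626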